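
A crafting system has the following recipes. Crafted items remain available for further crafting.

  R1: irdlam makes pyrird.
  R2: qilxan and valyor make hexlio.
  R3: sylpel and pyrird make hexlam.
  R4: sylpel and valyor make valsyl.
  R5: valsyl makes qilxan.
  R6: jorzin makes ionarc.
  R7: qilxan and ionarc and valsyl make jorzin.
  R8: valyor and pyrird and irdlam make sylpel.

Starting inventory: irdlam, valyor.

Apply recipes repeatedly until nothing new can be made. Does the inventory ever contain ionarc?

No

ionarc would need jorzin (R6), but jorzin is never obtained.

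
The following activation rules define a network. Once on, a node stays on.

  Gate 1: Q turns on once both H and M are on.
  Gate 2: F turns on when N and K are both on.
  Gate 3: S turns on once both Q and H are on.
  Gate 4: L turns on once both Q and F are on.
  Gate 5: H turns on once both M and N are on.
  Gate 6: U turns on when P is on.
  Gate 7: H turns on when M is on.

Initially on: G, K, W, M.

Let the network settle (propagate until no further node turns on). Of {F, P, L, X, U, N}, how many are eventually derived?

0

F would need N and K (Gate 2), but N never turns on.
No rule produces P, and it is not given.
L would need Q and F (Gate 4), but F never turns on.
No rule produces X, and it is not given.
U would need P (Gate 6), but P never turns on.
No rule produces N, and it is not given.
None of the 6 are reached.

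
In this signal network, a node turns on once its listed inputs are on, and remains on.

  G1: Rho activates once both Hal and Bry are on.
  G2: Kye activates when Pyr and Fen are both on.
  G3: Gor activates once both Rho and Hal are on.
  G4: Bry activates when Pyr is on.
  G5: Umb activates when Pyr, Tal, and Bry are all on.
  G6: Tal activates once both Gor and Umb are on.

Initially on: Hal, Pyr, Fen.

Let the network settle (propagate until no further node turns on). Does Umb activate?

No

Umb would need Pyr, Tal, and Bry (G5), but Tal never turns on.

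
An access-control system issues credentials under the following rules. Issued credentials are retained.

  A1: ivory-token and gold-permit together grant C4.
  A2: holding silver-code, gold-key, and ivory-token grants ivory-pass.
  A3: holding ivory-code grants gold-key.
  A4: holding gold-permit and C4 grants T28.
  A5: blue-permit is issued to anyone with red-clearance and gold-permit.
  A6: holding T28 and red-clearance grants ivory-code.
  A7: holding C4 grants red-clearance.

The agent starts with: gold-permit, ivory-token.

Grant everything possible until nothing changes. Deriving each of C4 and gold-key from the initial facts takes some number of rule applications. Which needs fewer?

C4: Holding ivory-token and gold-permit grants C4 (A1). [1 rule application]
gold-key: Holding ivory-token and gold-permit grants C4 (A1). Holding gold-permit and C4 grants T28 (A4). Holding C4 grants red-clearance (A7). Holding T28 and red-clearance grants ivory-code (A6). Holding ivory-code grants gold-key (A3). [5 rule applications]
C4 needs fewer.

C4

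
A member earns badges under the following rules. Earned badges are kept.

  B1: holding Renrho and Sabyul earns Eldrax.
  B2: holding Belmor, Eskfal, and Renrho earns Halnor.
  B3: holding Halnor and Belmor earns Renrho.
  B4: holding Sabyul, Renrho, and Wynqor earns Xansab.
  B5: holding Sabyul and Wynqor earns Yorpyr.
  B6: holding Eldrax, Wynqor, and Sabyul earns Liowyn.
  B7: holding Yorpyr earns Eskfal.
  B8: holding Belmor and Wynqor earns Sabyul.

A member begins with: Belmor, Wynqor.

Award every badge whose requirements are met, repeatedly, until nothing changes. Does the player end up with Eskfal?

With Belmor and Wynqor, Sabyul is earned (B8).
With Sabyul and Wynqor, Yorpyr is earned (B5).
With Yorpyr, Eskfal is earned (B7).

Yes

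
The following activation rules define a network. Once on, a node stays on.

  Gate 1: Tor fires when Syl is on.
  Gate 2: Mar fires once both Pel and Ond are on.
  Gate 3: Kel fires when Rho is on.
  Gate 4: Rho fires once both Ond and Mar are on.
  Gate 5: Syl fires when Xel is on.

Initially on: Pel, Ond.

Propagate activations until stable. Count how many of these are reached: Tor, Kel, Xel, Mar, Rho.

3

Pel and Ond are on, so Mar fires (Gate 2).
Gate 4: Ond and Mar on → Rho on.
Rho is on, so Kel fires (Gate 3).
Tor would need Syl (Gate 1), but Syl never turns on.
Kel: reached.
No rule produces Xel, and it is not given.
Mar: reached.
Rho: reached.
Reached: Kel, Mar, and Rho — 3 of the 5.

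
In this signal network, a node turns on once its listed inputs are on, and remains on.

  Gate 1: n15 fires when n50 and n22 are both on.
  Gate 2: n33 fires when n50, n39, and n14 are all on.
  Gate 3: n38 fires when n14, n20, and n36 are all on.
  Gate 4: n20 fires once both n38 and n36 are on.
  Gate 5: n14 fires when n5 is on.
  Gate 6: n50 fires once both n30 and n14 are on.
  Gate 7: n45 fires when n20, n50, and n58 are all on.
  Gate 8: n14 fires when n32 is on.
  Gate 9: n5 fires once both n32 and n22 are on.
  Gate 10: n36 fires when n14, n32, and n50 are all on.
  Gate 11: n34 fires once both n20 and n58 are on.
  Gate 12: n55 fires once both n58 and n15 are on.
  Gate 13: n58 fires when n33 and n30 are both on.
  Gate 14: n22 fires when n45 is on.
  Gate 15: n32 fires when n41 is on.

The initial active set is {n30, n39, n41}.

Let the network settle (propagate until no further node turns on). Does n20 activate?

No

n20 would need n38 and n36 (Gate 4), but n38 never turns on.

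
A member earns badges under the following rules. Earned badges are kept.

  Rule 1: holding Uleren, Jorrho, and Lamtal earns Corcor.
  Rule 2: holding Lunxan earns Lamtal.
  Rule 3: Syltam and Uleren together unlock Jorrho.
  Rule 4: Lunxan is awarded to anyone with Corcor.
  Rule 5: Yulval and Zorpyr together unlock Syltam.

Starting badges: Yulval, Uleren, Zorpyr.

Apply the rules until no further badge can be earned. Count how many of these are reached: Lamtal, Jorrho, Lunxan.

With Yulval and Zorpyr, Syltam is earned (Rule 5).
With Syltam and Uleren, Jorrho is earned (Rule 3).
Lamtal would need Lunxan (Rule 2), but Lunxan is never earned.
Jorrho: reached.
Lunxan would need Corcor (Rule 4), but Corcor is never earned.
Reached: Jorrho — 1 of the 3.

1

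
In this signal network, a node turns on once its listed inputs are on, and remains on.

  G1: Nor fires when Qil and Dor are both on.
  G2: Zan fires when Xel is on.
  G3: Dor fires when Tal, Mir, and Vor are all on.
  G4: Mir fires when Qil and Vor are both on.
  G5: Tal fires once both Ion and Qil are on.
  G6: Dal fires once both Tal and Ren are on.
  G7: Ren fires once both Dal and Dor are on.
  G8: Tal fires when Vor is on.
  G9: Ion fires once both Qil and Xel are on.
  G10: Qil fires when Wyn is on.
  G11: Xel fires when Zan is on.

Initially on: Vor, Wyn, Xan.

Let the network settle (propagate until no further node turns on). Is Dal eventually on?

No

Dal would need Tal and Ren (G6), but Ren never turns on.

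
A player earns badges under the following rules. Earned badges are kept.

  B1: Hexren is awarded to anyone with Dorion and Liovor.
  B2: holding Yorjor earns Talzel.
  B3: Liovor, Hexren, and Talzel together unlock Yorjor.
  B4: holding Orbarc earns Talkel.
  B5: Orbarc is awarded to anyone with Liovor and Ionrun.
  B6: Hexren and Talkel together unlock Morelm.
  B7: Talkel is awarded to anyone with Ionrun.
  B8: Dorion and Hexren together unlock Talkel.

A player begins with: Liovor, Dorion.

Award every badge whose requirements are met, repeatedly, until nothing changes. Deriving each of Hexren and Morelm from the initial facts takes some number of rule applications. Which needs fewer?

Hexren

Hexren: With Dorion and Liovor, Hexren is earned (B1). [1 rule application]
Morelm: With Dorion and Liovor, Hexren is earned (B1). With Dorion and Hexren, Talkel is earned (B8). With Hexren and Talkel, Morelm is earned (B6). [3 rule applications]
Hexren needs fewer.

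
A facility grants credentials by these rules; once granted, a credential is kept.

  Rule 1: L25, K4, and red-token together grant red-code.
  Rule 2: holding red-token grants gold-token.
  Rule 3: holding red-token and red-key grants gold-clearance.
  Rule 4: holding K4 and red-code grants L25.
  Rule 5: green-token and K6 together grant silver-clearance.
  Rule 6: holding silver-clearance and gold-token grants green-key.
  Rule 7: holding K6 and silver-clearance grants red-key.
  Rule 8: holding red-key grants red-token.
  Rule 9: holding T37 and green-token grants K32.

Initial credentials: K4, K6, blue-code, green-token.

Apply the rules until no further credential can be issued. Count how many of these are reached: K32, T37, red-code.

0

K32 would need T37 and green-token (Rule 9), but T37 is never granted.
No rule produces T37, and it is not given.
red-code would need L25, K4, and red-token (Rule 1), but L25 is never granted.
None of the 3 are reached.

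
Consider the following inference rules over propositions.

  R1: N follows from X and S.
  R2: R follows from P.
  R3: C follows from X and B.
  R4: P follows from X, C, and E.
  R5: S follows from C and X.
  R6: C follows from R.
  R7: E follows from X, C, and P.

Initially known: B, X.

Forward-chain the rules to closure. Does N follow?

Yes

From X and B, R3 gives C.
From C and X, R5 gives S.
From X and S, R1 gives N.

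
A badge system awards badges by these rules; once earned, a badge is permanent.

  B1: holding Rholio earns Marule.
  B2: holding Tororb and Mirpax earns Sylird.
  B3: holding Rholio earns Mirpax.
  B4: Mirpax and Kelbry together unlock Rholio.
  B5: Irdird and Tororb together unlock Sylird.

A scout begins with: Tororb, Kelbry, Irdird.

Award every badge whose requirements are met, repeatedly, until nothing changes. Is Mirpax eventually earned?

No

Mirpax would need Rholio (B3), but Rholio is never earned.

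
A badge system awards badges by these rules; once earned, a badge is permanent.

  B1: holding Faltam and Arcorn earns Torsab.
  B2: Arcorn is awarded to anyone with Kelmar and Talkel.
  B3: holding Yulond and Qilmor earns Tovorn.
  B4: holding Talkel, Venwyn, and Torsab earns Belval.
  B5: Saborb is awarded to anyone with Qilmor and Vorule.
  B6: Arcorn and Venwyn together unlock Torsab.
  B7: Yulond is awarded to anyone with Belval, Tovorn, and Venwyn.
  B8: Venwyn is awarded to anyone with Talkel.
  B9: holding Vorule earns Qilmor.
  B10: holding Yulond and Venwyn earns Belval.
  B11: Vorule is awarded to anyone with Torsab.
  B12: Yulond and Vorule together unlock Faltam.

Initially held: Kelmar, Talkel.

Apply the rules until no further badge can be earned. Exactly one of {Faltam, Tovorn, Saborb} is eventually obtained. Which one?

With Kelmar and Talkel, Arcorn is earned (B2).
With Talkel, Venwyn is earned (B8).
With Arcorn and Venwyn, Torsab is earned (B6).
With Torsab, Vorule is earned (B11).
With Vorule, Qilmor is earned (B9).
With Qilmor and Vorule, Saborb is earned (B5).
Faltam would need Yulond and Vorule (B12), but Yulond is never earned. Tovorn would need Yulond and Qilmor (B3), but Yulond is never earned.

Saborb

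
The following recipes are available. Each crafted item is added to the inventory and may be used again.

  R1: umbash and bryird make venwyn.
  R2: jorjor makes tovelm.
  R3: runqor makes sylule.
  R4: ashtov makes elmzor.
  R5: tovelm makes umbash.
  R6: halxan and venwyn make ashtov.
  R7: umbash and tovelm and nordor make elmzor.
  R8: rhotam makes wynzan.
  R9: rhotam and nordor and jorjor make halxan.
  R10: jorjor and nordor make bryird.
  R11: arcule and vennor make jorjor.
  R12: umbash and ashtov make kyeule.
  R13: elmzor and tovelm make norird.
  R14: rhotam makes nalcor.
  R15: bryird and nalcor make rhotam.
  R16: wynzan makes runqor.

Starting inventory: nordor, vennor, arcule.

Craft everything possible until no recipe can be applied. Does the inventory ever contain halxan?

No

halxan would need rhotam, nordor, and jorjor (R9), but rhotam is never obtained.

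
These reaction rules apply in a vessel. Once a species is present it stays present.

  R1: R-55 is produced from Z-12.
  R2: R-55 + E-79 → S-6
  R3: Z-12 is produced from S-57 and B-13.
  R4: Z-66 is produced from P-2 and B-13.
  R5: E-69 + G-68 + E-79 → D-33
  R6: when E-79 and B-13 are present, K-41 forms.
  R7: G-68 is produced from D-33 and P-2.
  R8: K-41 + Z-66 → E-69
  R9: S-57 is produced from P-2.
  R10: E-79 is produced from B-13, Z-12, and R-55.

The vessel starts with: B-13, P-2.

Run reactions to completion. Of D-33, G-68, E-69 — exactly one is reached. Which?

E-69

P-2 and B-13 present → Z-66 forms (R4).
P-2 present → S-57 forms (R9).
S-57 and B-13 present → Z-12 forms (R3).
Z-12 present → R-55 forms (R1).
B-13, Z-12, and R-55 present → E-79 forms (R10).
E-79 and B-13 present → K-41 forms (R6).
K-41 and Z-66 present → E-69 forms (R8).
G-68 would need D-33 and P-2 (R7), but D-33 never forms. D-33 would need E-69, G-68, and E-79 (R5), but G-68 never forms.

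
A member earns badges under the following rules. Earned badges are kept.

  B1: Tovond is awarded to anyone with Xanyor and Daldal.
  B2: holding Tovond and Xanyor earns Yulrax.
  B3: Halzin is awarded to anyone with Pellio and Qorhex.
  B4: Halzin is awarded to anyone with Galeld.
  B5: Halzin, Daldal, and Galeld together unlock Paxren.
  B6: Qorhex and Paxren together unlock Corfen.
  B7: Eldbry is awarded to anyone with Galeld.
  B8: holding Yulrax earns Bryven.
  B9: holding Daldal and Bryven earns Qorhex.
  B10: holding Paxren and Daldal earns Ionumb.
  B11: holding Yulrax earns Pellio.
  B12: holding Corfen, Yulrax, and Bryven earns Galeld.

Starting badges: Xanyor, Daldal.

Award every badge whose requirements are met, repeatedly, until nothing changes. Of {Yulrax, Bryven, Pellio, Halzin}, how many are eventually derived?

With Xanyor and Daldal, Tovond is earned (B1).
With Tovond and Xanyor, Yulrax is earned (B2).
With Yulrax, Pellio is earned (B11).
With Yulrax, Bryven is earned (B8).
With Daldal and Bryven, Qorhex is earned (B9).
With Pellio and Qorhex, Halzin is earned (B3).
Yulrax: reached.
Bryven: reached.
Pellio: reached.
Halzin: reached.
All 4 are reached.

4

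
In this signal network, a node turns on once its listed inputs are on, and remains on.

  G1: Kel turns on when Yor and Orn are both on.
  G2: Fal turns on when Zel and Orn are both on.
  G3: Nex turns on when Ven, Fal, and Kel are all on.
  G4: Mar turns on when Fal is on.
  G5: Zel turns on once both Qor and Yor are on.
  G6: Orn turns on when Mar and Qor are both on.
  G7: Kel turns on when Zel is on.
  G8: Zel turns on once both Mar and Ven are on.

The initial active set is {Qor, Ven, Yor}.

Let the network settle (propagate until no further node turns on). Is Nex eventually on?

Nex would need Ven, Fal, and Kel (G3), but Fal never turns on.

No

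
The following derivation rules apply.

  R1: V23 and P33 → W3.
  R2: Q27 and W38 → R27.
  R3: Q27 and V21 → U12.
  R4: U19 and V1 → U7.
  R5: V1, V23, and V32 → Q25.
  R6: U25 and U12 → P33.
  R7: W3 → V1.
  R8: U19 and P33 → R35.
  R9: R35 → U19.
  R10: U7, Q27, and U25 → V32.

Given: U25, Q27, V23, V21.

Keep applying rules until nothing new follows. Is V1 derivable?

Yes

Q27 and V21 hold, so U12 follows (R3).
From U25 and U12, R6 gives P33.
V23 and P33 hold, so W3 follows (R1).
From W3, R7 gives V1.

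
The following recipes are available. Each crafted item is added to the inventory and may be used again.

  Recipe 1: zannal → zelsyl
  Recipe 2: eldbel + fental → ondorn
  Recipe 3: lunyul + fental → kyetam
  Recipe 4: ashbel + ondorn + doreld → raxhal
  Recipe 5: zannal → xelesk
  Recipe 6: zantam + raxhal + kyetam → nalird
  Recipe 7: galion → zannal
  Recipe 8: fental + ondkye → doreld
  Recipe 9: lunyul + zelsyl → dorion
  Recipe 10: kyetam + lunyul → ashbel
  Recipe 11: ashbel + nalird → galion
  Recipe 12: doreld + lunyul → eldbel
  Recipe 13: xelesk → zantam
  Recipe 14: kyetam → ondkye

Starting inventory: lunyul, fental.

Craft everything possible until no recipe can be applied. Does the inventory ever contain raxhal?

Yes

Using Recipe 3, lunyul and fental make kyetam.
kyetam + lunyul → ashbel (Recipe 10).
kyetam → ondkye (Recipe 14).
Using Recipe 8, fental and ondkye make doreld.
doreld + lunyul → eldbel (Recipe 12).
Using Recipe 2, eldbel and fental make ondorn.
ashbel + ondorn + doreld → raxhal (Recipe 4).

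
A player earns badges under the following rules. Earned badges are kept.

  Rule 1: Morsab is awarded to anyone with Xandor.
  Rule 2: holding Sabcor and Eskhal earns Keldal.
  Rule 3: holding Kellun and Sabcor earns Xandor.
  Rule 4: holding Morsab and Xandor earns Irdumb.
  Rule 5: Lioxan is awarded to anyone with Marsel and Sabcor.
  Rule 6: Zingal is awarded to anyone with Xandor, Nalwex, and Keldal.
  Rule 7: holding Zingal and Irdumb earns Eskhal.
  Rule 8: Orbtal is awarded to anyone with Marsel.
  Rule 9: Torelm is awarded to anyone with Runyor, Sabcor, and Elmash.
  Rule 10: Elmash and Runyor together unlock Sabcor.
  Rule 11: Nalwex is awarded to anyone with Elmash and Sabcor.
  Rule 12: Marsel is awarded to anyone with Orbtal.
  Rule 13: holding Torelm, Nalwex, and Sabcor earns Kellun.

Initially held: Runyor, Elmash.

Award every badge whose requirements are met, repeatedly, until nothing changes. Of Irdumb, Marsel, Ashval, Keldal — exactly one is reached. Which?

Irdumb

With Elmash and Runyor, Sabcor is earned (Rule 10).
With Elmash and Sabcor, Nalwex is earned (Rule 11).
With Runyor, Sabcor, and Elmash, Torelm is earned (Rule 9).
With Torelm, Nalwex, and Sabcor, Kellun is earned (Rule 13).
With Kellun and Sabcor, Xandor is earned (Rule 3).
With Xandor, Morsab is earned (Rule 1).
With Morsab and Xandor, Irdumb is earned (Rule 4).
Keldal would need Sabcor and Eskhal (Rule 2), but Eskhal is never earned. No rule produces Ashval, and it is not given. Marsel would need Orbtal (Rule 12), but Orbtal is never earned.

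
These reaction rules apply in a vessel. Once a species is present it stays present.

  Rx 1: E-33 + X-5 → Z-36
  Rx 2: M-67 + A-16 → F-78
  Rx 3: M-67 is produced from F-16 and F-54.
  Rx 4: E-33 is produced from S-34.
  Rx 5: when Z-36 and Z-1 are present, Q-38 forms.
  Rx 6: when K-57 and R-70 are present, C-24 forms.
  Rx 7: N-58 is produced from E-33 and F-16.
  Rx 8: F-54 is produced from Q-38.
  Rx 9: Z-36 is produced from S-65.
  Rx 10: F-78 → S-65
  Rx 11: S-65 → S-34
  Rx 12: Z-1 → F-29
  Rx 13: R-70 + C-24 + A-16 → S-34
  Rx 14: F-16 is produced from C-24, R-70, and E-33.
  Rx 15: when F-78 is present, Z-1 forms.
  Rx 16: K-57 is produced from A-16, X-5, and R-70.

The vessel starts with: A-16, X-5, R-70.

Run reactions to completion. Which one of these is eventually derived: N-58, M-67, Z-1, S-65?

N-58

A-16, X-5, and R-70 present → K-57 forms (Rx 16).
K-57 and R-70 present → C-24 forms (Rx 6).
R-70, C-24, and A-16 present → S-34 forms (Rx 13).
S-34 present → E-33 forms (Rx 4).
C-24, R-70, and E-33 present → F-16 forms (Rx 14).
E-33 and F-16 present → N-58 forms (Rx 7).
S-65 would need F-78 (Rx 10), but F-78 never forms. Z-1 would need F-78 (Rx 15), but F-78 never forms. M-67 would need F-16 and F-54 (Rx 3), but F-54 never forms.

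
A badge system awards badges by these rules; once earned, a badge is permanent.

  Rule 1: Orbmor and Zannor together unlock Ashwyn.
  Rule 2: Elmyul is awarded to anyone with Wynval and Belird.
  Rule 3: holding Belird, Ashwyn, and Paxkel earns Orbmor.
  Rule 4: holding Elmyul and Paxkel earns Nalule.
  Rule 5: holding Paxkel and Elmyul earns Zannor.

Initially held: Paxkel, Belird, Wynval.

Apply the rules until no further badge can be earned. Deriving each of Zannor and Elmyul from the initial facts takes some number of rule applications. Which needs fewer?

Elmyul

Elmyul: With Wynval and Belird, Elmyul is earned (Rule 2). [1 rule application]
Zannor: With Wynval and Belird, Elmyul is earned (Rule 2). With Paxkel and Elmyul, Zannor is earned (Rule 5). [2 rule applications]
Elmyul needs fewer.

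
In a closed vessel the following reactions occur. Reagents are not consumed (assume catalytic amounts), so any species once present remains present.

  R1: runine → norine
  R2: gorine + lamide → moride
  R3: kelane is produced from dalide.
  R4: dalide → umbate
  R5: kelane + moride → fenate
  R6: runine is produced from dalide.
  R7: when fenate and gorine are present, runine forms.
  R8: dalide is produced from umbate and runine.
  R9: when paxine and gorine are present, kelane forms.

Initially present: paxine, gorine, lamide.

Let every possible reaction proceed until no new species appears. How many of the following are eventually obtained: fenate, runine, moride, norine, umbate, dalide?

paxine and gorine present → kelane forms (R9).
gorine and lamide present → moride forms (R2).
kelane and moride present → fenate forms (R5).
fenate and gorine present → runine forms (R7).
runine present → norine forms (R1).
fenate: reached.
runine: reached.
moride: reached.
norine: reached.
umbate would need dalide (R4), but dalide never forms.
dalide would need umbate and runine (R8), but umbate never forms.
Reached: fenate, runine, moride, and norine — 4 of the 6.

4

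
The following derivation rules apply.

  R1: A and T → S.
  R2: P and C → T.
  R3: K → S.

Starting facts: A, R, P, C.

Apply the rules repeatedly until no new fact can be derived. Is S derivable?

Yes

P and C hold, so T follows (R2).
From A and T, R1 gives S.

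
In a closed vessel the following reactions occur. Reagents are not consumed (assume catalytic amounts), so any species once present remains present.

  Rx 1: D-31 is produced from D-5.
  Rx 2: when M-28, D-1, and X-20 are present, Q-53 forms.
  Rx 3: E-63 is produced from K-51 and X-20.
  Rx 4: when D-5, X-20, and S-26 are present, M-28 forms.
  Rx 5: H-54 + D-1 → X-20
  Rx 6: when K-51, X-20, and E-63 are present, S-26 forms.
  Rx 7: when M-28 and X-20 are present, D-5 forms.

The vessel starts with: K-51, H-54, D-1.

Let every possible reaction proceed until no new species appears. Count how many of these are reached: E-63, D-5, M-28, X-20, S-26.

3

H-54 and D-1 present → X-20 forms (Rx 5).
K-51 and X-20 present → E-63 forms (Rx 3).
K-51, X-20, and E-63 present → S-26 forms (Rx 6).
E-63: reached.
D-5 would need M-28 and X-20 (Rx 7), but M-28 never forms.
M-28 would need D-5, X-20, and S-26 (Rx 4), but D-5 never forms.
X-20: reached.
S-26: reached.
Reached: E-63, X-20, and S-26 — 3 of the 5.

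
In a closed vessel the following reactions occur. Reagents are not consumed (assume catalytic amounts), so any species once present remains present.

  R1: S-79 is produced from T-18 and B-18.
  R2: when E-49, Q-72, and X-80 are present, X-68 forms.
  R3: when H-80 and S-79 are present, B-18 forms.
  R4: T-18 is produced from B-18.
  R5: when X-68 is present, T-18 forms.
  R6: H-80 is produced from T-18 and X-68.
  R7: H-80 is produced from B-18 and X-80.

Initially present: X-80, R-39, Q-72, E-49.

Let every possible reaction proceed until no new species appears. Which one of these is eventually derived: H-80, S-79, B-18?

H-80

E-49, Q-72, and X-80 present → X-68 forms (R2).
X-68 present → T-18 forms (R5).
T-18 and X-68 present → H-80 forms (R6).
S-79 would need T-18 and B-18 (R1), but B-18 never forms. B-18 would need H-80 and S-79 (R3), but S-79 never forms.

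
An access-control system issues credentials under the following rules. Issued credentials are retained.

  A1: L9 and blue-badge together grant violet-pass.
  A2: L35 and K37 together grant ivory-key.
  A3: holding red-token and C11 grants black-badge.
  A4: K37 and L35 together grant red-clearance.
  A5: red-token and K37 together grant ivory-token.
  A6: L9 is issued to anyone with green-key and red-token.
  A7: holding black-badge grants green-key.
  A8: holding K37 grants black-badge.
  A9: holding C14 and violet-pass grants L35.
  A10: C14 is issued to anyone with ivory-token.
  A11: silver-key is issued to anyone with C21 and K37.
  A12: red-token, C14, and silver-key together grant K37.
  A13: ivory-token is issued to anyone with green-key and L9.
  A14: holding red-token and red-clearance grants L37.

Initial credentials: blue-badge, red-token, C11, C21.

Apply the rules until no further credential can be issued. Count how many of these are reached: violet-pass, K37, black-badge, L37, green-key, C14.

Holding red-token and C11 grants black-badge (A3).
Holding black-badge grants green-key (A7).
Holding green-key and red-token grants L9 (A6).
Holding green-key and L9 grants ivory-token (A13).
Holding L9 and blue-badge grants violet-pass (A1).
Holding ivory-token grants C14 (A10).
violet-pass: reached.
K37 would need red-token, C14, and silver-key (A12), but silver-key is never granted.
black-badge: reached.
L37 would need red-token and red-clearance (A14), but red-clearance is never granted.
green-key: reached.
C14: reached.
Reached: violet-pass, black-badge, green-key, and C14 — 4 of the 6.

4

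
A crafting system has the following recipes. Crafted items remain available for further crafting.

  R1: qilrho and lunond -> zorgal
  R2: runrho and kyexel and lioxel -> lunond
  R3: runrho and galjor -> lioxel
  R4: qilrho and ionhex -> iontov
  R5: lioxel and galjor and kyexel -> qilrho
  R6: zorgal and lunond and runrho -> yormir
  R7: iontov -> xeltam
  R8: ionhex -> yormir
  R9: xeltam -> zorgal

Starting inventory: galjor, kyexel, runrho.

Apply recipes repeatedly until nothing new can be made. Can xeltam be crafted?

No

xeltam would need iontov (R7), but iontov is never obtained.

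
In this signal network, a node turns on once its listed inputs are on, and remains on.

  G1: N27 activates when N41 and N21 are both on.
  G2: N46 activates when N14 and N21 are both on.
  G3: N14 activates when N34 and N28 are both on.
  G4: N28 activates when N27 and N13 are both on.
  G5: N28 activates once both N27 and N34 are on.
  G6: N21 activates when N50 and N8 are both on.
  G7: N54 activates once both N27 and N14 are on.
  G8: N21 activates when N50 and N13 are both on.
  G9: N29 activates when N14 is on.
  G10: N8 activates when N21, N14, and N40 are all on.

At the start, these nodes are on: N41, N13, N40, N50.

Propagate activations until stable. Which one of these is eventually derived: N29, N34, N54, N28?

G8: N50 and N13 on → N21 on.
G1: N41 and N21 on → N27 on.
N27 and N13 are on, so N28 activates (G4).
N54 would need N27 and N14 (G7), but N14 never turns on. N29 would need N14 (G9), but N14 never turns on. No rule produces N34, and it is not given.

N28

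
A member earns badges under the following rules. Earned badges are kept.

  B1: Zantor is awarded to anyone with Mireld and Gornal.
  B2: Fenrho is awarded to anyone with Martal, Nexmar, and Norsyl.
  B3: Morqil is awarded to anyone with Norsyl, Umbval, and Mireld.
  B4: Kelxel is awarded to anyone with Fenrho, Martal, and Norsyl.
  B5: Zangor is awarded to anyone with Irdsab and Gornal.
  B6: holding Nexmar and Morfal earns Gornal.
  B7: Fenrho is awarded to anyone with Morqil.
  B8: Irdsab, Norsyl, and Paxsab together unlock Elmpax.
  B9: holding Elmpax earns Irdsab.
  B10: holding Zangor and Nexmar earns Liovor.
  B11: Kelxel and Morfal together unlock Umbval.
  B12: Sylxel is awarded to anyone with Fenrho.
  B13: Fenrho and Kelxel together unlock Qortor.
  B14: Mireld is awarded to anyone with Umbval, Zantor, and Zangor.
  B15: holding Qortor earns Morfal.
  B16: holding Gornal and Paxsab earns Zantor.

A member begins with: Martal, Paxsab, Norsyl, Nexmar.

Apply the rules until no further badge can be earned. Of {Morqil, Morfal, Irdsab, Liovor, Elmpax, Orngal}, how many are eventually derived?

1

With Martal, Nexmar, and Norsyl, Fenrho is earned (B2).
With Fenrho, Martal, and Norsyl, Kelxel is earned (B4).
With Fenrho and Kelxel, Qortor is earned (B13).
With Qortor, Morfal is earned (B15).
Morqil would need Norsyl, Umbval, and Mireld (B3), but Mireld is never earned.
Morfal: reached.
Irdsab would need Elmpax (B9), but Elmpax is never earned.
Liovor would need Zangor and Nexmar (B10), but Zangor is never earned.
Elmpax would need Irdsab, Norsyl, and Paxsab (B8), but Irdsab is never earned.
No rule produces Orngal, and it is not given.
Reached: Morfal — 1 of the 6.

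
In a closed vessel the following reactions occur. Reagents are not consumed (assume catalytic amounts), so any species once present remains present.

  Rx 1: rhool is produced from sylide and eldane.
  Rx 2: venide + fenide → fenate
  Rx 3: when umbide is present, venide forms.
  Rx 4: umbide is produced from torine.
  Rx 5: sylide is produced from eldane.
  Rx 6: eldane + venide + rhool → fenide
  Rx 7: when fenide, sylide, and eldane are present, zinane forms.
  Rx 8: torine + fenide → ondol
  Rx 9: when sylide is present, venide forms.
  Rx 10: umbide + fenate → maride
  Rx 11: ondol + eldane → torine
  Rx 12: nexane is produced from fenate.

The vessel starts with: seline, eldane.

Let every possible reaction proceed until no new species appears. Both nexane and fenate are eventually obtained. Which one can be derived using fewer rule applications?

fenate

fenate: eldane present → sylide forms (Rx 5). sylide and eldane present → rhool forms (Rx 1). sylide present → venide forms (Rx 9). eldane, venide, and rhool present → fenide forms (Rx 6). venide and fenide present → fenate forms (Rx 2). [5 rule applications]
nexane: eldane present → sylide forms (Rx 5). sylide and eldane present → rhool forms (Rx 1). sylide present → venide forms (Rx 9). eldane, venide, and rhool present → fenide forms (Rx 6). venide and fenide present → fenate forms (Rx 2). fenate present → nexane forms (Rx 12). [6 rule applications]
fenate needs fewer.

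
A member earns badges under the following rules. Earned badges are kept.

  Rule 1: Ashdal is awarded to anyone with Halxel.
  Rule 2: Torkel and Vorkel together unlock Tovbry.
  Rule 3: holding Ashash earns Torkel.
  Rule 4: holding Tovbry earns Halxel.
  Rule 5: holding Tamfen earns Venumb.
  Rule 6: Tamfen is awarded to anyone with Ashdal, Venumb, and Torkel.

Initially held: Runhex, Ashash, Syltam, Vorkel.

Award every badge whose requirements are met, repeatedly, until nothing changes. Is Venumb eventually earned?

No

Venumb would need Tamfen (Rule 5), but Tamfen is never earned.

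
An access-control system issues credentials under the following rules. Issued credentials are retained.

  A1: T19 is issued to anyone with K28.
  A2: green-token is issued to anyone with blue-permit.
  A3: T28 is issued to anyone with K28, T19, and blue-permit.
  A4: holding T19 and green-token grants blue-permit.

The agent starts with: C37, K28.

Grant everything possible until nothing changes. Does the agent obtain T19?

Yes

Holding K28 grants T19 (A1).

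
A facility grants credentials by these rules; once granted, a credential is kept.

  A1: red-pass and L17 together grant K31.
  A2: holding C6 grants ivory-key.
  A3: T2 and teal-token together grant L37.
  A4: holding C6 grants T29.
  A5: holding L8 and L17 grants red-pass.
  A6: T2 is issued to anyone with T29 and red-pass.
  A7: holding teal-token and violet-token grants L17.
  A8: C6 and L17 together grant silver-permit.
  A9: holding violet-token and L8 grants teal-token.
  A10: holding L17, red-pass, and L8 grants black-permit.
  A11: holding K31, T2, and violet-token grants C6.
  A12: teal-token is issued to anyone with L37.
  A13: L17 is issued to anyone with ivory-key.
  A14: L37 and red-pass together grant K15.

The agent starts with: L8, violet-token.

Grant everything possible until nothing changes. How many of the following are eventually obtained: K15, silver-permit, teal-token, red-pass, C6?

Holding violet-token and L8 grants teal-token (A9).
Holding teal-token and violet-token grants L17 (A7).
Holding L8 and L17 grants red-pass (A5).
K15 would need L37 and red-pass (A14), but L37 is never granted.
silver-permit would need C6 and L17 (A8), but C6 is never granted.
teal-token: reached.
red-pass: reached.
C6 would need K31, T2, and violet-token (A11), but T2 is never granted.
Reached: teal-token and red-pass — 2 of the 5.

2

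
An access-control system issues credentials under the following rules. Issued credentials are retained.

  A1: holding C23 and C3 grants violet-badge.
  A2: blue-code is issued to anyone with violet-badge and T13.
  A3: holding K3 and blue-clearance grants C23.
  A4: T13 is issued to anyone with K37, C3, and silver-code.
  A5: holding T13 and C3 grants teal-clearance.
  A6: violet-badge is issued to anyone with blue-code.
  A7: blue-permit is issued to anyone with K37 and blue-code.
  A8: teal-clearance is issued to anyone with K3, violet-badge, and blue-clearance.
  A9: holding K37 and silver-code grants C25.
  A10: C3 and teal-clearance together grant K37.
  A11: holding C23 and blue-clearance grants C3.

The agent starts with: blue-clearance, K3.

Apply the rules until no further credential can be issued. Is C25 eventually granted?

C25 would need K37 and silver-code (A9), but silver-code is never granted.

No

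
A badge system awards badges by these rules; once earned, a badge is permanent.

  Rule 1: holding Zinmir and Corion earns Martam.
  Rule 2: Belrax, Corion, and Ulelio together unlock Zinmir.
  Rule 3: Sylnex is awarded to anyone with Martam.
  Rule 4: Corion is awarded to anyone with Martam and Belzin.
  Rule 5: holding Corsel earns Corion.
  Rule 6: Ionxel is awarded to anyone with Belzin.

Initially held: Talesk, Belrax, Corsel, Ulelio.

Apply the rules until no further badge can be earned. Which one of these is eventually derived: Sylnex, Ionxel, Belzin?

With Corsel, Corion is earned (Rule 5).
With Belrax, Corion, and Ulelio, Zinmir is earned (Rule 2).
With Zinmir and Corion, Martam is earned (Rule 1).
With Martam, Sylnex is earned (Rule 3).
Ionxel would need Belzin (Rule 6), but Belzin is never earned. No rule produces Belzin, and it is not given.

Sylnex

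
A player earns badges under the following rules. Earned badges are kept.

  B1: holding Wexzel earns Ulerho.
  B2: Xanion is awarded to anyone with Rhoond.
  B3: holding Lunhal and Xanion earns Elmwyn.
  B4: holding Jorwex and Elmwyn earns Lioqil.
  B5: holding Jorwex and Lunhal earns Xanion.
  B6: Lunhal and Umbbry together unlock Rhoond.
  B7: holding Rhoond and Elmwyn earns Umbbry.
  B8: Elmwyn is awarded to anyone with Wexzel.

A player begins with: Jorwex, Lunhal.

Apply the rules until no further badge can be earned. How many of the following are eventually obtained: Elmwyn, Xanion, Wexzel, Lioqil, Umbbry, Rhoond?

3

With Jorwex and Lunhal, Xanion is earned (B5).
With Lunhal and Xanion, Elmwyn is earned (B3).
With Jorwex and Elmwyn, Lioqil is earned (B4).
Elmwyn: reached.
Xanion: reached.
No rule produces Wexzel, and it is not given.
Lioqil: reached.
Umbbry would need Rhoond and Elmwyn (B7), but Rhoond is never earned.
Rhoond would need Lunhal and Umbbry (B6), but Umbbry is never earned.
Reached: Elmwyn, Xanion, and Lioqil — 3 of the 6.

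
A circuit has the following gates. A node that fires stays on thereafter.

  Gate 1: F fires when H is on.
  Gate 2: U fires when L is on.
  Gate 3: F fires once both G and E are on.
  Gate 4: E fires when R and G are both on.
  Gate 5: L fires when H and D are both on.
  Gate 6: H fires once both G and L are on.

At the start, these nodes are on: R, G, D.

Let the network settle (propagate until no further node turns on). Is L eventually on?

L would need H and D (Gate 5), but H never turns on.

No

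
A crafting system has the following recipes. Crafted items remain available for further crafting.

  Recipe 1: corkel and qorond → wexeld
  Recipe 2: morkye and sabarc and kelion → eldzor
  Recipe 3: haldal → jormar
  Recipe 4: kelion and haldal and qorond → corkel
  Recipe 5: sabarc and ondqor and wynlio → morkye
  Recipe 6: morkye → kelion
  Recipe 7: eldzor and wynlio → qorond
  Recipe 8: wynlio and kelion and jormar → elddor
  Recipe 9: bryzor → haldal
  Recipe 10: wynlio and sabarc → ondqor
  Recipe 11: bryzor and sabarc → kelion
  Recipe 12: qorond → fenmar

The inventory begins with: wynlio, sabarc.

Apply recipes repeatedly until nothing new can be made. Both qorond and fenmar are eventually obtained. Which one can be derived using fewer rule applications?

qorond

qorond: wynlio and sabarc → ondqor (Recipe 10). Using Recipe 5, sabarc, ondqor, and wynlio make morkye. morkye → kelion (Recipe 6). morkye and sabarc and kelion → eldzor (Recipe 2). Using Recipe 7, eldzor and wynlio make qorond. [5 rule applications]
fenmar: Using Recipe 10, wynlio and sabarc make ondqor. Using Recipe 5, sabarc, ondqor, and wynlio make morkye. Using Recipe 6, morkye makes kelion. Using Recipe 2, morkye, sabarc, and kelion make eldzor. eldzor and wynlio → qorond (Recipe 7). Using Recipe 12, qorond makes fenmar. [6 rule applications]
qorond needs fewer.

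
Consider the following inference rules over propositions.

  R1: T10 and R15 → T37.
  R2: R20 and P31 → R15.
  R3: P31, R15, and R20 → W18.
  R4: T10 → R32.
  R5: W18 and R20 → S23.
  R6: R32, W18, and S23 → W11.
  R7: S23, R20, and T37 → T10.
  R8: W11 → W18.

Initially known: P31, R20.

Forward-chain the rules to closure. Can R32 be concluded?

No

R32 would need T10 (R4), but T10 is never established.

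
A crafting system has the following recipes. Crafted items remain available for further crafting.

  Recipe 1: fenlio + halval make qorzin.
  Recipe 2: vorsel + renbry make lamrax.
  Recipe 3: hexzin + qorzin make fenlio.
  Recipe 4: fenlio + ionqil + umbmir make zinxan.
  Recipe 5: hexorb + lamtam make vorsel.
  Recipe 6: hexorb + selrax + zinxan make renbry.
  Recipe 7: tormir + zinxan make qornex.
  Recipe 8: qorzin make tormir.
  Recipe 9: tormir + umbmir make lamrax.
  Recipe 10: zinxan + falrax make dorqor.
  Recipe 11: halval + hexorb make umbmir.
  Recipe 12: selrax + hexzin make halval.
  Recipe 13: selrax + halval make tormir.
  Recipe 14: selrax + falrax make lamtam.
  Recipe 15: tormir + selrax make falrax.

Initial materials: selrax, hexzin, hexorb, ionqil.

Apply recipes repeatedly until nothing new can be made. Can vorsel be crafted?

selrax + hexzin → halval (Recipe 12).
selrax + halval → tormir (Recipe 13).
tormir + selrax → falrax (Recipe 15).
Using Recipe 14, selrax and falrax make lamtam.
Using Recipe 5, hexorb and lamtam make vorsel.

Yes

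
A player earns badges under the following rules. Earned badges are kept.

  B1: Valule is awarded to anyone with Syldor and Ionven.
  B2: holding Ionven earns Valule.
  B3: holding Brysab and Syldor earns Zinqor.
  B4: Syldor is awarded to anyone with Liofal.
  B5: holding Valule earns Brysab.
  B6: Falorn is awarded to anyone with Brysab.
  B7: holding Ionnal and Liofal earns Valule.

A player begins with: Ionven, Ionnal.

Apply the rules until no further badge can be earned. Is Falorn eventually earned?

Yes

With Ionven, Valule is earned (B2).
With Valule, Brysab is earned (B5).
With Brysab, Falorn is earned (B6).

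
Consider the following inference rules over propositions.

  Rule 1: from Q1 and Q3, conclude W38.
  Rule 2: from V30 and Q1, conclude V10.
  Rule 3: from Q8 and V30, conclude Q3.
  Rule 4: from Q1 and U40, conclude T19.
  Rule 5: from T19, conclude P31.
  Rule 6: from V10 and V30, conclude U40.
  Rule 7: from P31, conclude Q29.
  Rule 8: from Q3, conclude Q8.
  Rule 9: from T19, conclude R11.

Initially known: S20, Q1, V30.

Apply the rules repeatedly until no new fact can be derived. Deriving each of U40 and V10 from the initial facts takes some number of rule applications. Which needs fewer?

V10: V30 and Q1 hold, so V10 follows (Rule 2). [1 rule application]
U40: From V30 and Q1, Rule 2 gives V10. V10 and V30 hold, so U40 follows (Rule 6). [2 rule applications]
V10 needs fewer.

V10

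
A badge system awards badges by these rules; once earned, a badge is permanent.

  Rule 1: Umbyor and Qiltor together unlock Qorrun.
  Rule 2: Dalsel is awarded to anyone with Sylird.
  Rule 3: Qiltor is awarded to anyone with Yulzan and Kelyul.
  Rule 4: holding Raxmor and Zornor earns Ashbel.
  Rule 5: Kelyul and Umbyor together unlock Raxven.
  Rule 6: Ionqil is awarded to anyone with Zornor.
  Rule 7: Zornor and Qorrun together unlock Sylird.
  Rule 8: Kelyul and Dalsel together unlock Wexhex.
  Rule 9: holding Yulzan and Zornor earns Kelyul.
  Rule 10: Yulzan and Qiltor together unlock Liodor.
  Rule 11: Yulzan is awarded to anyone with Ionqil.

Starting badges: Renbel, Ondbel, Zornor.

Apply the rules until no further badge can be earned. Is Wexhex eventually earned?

Wexhex would need Kelyul and Dalsel (Rule 8), but Dalsel is never earned.

No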